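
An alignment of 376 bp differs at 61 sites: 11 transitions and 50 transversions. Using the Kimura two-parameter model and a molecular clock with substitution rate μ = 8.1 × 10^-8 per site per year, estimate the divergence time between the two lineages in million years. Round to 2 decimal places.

P = 11/376 ≈ 0.029255 and Q = 50/376 ≈ 0.132979.
Under the Kimura two-parameter model, d = −½ ln(1 − 2P − Q) − ¼ ln(1 − 2Q).
1 − 2P − Q = 0.808511, giving −½ ln(0.808511) = 0.106280.
1 − 2Q = 0.734042, giving −¼ ln(0.734042) = 0.077297.
d = 0.106280 + 0.077297 = 0.183577.
Under a molecular clock d = 2μt, so t = d/(2μ) = 0.183577 / (2 × 8.1 × 10^-8) = 1.13 million years.

1.13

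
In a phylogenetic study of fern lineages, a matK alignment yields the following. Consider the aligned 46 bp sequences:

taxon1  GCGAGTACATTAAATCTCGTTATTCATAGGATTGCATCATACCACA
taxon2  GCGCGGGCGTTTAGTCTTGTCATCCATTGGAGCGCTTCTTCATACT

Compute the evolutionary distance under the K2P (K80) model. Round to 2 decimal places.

0.56

Of 46 sites, 8 differences are transitions and 10 are transversions, so P = 8/46 ≈ 0.173913 and Q = 10/46 ≈ 0.217391.
Under the Kimura two-parameter model, d = −½ ln(1 − 2P − Q) − ¼ ln(1 − 2Q).
1 − 2P − Q = 0.434783, giving −½ ln(0.434783) = 0.416454.
1 − 2Q = 0.565218, giving −¼ ln(0.565218) = 0.142636.
d = 0.416454 + 0.142636 = 0.559090.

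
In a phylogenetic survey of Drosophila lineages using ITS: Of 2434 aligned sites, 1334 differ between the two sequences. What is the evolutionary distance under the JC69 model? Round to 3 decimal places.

0.984

p = 1334/2434 ≈ 0.548069.
d = −(3/4) ln(1 − 4p/3) = −0.75 ln(1 − 0.730759) = −0.75 ln(0.269241)
  = −0.75 × (-1.312148) = 0.984111 substitutions/site.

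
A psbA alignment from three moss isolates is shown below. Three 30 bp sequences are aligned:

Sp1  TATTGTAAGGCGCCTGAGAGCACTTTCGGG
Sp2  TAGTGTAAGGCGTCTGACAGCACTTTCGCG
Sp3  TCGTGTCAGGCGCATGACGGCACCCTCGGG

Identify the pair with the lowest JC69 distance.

Sp1 and Sp2

Sp1–Sp2: 4/30 differ, p = 0.133, d = 0.147.
Sp1–Sp3: 8/30 differ, p = 0.267, d = 0.330.
Sp2–Sp3: 8/30 differ, p = 0.267, d = 0.330.
The smallest distance is between Sp1 and Sp2.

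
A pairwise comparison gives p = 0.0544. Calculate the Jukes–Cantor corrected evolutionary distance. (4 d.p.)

0.0565

d = −(3/4) ln(1 − 4p/3) = −0.75 ln(1 − 0.072533) = −0.75 ln(0.927467)
  = −0.75 × (-0.075298) = 0.056474 substitutions/site.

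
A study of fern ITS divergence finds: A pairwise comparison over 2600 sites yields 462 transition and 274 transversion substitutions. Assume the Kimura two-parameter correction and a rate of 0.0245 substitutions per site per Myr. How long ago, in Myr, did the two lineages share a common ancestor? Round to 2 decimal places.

P = 462/2600 ≈ 0.177692 and Q = 274/2600 ≈ 0.105385.
Under the Kimura two-parameter model, d = −½ ln(1 − 2P − Q) − ¼ ln(1 − 2Q).
1 − 2P − Q = 0.539231, giving −½ ln(0.539231) = 0.308806.
1 − 2Q = 0.78923, giving −¼ ln(0.78923) = 0.059174.
d = 0.308806 + 0.059174 = 0.367980.
Under a molecular clock d = 2μt, so t = d/(2μ) = 0.367980 / (2 × 0.0245) = 7.51 Myr.

7.51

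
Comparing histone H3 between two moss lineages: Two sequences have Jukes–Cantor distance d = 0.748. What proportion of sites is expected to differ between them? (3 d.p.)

p = (3/4)(1 − e^(−4d/3)) = 0.75 × (1 − e^(-0.997333)) = 0.75 × (1 − 0.368862) = 0.473354.

0.473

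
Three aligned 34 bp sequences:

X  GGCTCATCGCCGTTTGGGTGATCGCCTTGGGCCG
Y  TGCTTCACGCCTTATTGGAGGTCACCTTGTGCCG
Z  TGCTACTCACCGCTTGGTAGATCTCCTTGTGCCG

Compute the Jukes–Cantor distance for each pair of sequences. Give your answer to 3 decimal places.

d(X,Y) = 0.423, d(X,Z) = 0.326, d(Y,Z) = 0.373

X–Y: 11/34 sites differ → p ≈ 0.323529, d = −0.75 ln(1 − 0.431372) = 0.423397 ≈ 0.423.
X–Z: 9/34 sites differ → p ≈ 0.264706, d = −0.75 ln(1 − 0.352941) = 0.326488 ≈ 0.326.
Y–Z: 10/34 sites differ → p ≈ 0.294118, d = −0.75 ln(1 − 0.392157) = 0.373379 ≈ 0.373.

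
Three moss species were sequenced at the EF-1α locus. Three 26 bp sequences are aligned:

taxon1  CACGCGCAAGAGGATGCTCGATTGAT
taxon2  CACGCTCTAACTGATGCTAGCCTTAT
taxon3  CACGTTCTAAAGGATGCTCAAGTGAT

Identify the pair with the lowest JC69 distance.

taxon1 and taxon3

taxon1–taxon2: 9/26 differ, p = 0.346, d = 0.464.
taxon1–taxon3: 6/26 differ, p = 0.231, d = 0.276.
taxon2–taxon3: 8/26 differ, p = 0.308, d = 0.396.
The smallest distance is between taxon1 and taxon3.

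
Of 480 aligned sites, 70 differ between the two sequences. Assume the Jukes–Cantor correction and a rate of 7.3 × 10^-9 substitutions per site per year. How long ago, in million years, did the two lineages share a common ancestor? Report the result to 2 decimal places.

p = 70/480 ≈ 0.145833.
d = −(3/4) ln(1 − 4p/3) = −0.75 ln(1 − 0.194444) = −0.75 ln(0.805556)
  = −0.75 × (-0.216223) = 0.162167 substitutions/site.
Under a molecular clock d = 2μt, so t = d/(2μ) = 0.162167 / (2 × 7.3 × 10^-9) = 11.11 million years.

11.11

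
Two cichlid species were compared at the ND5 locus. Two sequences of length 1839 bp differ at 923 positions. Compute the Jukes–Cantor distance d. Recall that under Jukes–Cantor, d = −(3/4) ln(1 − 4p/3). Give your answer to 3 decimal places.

0.830

p = 923/1839 ≈ 0.501903.
d = −(3/4) ln(1 − 4p/3) = −0.75 ln(1 − 0.669204) = −0.75 ln(0.330796)
  = −0.75 × (-1.106253) = 0.829690 substitutions/site.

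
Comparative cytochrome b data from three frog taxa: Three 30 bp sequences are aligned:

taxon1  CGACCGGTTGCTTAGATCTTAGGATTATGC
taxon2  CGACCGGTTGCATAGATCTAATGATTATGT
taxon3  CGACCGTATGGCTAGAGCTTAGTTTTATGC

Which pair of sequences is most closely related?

taxon1–taxon2: 4/30 differ, p = 0.133, d = 0.147.
taxon1–taxon3: 7/30 differ, p = 0.233, d = 0.280.
taxon2–taxon3: 10/30 differ, p = 0.333, d = 0.441.
The smallest distance is between taxon1 and taxon2.

taxon1 and taxon2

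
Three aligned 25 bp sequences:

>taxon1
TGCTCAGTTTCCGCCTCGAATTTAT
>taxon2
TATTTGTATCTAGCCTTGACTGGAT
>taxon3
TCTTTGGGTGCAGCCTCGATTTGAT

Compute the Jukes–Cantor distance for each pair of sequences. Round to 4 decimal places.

d(taxon1,taxon2) = 0.8865, d(taxon1,taxon3) = 0.4904, d(taxon2,taxon3) = 0.4172

taxon1–taxon2: 13/25 sites differ → p = 0.52, d = −0.75 ln(1 − 0.693333) = 0.886495 ≈ 0.8865.
taxon1–taxon3: 9/25 sites differ → p = 0.36, d = −0.75 ln(1 − 0.48) = 0.490445 ≈ 0.4904.
taxon2–taxon3: 8/25 sites differ → p = 0.32, d = −0.75 ln(1 − 0.426667) = 0.417216 ≈ 0.4172.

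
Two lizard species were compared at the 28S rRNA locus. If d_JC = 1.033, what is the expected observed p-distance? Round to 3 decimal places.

0.561

p = (3/4)(1 − e^(−4d/3)) = 0.75 × (1 − e^(-1.377333)) = 0.75 × (1 − 0.252250) = 0.560813.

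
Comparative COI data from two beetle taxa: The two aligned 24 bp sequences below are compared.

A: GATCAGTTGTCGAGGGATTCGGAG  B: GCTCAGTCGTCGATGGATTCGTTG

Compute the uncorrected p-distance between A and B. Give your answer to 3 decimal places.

0.208

The sequences differ at 5 of 24 positions (sites 2, 8, 14, 22, 23).
p = 5/24 = 0.208333… ≈ 0.208 (to 3 d.p.).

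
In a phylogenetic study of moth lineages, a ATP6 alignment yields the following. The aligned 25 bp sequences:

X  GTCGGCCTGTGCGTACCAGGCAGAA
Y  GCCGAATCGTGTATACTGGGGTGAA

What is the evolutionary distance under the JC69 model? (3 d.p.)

The sequences differ at 11 of 25 sites, so p = 11/25 = 0.44.
d = −(3/4) ln(1 − 4p/3) = −0.75 ln(1 − 0.586667) = −0.75 ln(0.413333)
  = −0.75 × (-0.883502) = 0.662627 substitutions/site.

0.663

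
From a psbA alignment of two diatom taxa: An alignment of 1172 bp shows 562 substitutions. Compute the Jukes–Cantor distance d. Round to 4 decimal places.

p = 562/1172 ≈ 0.479522.
d = −(3/4) ln(1 − 4p/3) = −0.75 ln(1 − 0.639363) = −0.75 ln(0.360637)
  = −0.75 × (-1.019883) = 0.764912 substitutions/site.

0.7649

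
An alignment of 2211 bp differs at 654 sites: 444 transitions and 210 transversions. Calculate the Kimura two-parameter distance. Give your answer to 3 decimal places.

P = 444/2211 ≈ 0.200814 and Q = 210/2211 ≈ 0.09498.
Under the Kimura two-parameter model, d = −½ ln(1 − 2P − Q) − ¼ ln(1 − 2Q).
1 − 2P − Q = 0.503392, giving −½ ln(0.503392) = 0.343193.
1 − 2Q = 0.81004, giving −¼ ln(0.81004) = 0.052668.
d = 0.343193 + 0.052668 = 0.395861.

0.396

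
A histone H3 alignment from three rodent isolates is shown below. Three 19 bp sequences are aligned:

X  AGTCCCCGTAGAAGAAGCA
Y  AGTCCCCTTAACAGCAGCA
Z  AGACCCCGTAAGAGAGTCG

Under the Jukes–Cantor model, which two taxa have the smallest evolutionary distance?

X and Y

X–Y: 4/19 differ, p = 0.211, d = 0.247.
X–Z: 6/19 differ, p = 0.316, d = 0.410.
Y–Z: 7/19 differ, p = 0.368, d = 0.507.
The smallest distance is between X and Y.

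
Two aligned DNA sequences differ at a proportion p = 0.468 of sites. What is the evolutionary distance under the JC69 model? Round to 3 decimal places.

0.734

d = −(3/4) ln(1 − 4p/3) = −0.75 ln(1 − 0.624) = −0.75 ln(0.376)
  = −0.75 × (-0.978166) = 0.733625 substitutions/site.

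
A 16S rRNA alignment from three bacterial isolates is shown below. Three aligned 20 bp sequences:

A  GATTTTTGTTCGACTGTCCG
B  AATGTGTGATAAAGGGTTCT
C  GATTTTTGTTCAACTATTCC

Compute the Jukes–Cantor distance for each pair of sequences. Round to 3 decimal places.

d(A,B) = 0.824, d(A,C) = 0.233, d(B,C) = 0.687

A–B: 10/20 sites differ → p = 0.5, d = −0.75 ln(1 − 0.666667) = 0.823960 ≈ 0.824.
A–C: 4/20 sites differ → p = 0.2, d = −0.75 ln(1 − 0.266667) = 0.232617 ≈ 0.233.
B–C: 9/20 sites differ → p = 0.45, d = −0.75 ln(1 − 0.6) = 0.687218 ≈ 0.687.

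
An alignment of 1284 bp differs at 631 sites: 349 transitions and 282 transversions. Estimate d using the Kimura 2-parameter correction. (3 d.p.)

P = 349/1284 ≈ 0.271807 and Q = 282/1284 ≈ 0.219626.
Under the Kimura two-parameter model, d = −½ ln(1 − 2P − Q) − ¼ ln(1 − 2Q).
1 − 2P − Q = 0.23676, giving −½ ln(0.23676) = 0.720354.
1 − 2Q = 0.560748, giving −¼ ln(0.560748) = 0.144621.
d = 0.720354 + 0.144621 = 0.864975.

0.865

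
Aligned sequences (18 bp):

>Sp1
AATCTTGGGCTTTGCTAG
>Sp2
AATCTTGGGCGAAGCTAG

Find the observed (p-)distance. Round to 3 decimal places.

The sequences differ at 3 of 18 positions (sites 11, 12, 13).
p = 3/18 = 0.166666… ≈ 0.167 (to 3 d.p.).

0.167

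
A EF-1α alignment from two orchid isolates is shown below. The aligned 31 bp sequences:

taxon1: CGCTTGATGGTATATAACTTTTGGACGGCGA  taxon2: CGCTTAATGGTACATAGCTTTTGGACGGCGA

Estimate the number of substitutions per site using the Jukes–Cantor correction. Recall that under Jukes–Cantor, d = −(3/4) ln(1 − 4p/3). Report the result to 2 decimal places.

0.10

The sequences differ at 3 of 31 sites (6, 13, 17), so p = 3/31 ≈ 0.096774.
d = −(3/4) ln(1 − 4p/3) = −0.75 ln(1 − 0.129032) = −0.75 ln(0.870968)
  = −0.75 × (-0.138150) = 0.103613 substitutions/site.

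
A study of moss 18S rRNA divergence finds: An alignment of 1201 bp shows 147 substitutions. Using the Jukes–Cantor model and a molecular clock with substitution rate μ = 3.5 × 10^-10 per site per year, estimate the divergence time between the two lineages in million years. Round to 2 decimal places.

190.89

p = 147/1201 ≈ 0.122398.
d = −(3/4) ln(1 − 4p/3) = −0.75 ln(1 − 0.163197) = −0.75 ln(0.836803)
  = −0.75 × (-0.178167) = 0.133625 substitutions/site.
Under a molecular clock d = 2μt, so t = d/(2μ) = 0.133625 / (2 × 3.5 × 10^-10) = 190.89 million years.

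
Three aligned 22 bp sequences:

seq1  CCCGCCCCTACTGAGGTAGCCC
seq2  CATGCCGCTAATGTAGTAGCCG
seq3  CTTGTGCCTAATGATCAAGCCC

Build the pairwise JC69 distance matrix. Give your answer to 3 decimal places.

seq1–seq2: 7/22 sites differ → p ≈ 0.318182, d = −0.75 ln(1 − 0.424243) = 0.414052 ≈ 0.414.
seq1–seq3: 8/22 sites differ → p ≈ 0.363636, d = −0.75 ln(1 − 0.484848) = 0.497470 ≈ 0.497.
seq2–seq3: 9/22 sites differ → p ≈ 0.409091, d = −0.75 ln(1 − 0.545455) = 0.591344 ≈ 0.591.

d(seq1,seq2) = 0.414, d(seq1,seq3) = 0.497, d(seq2,seq3) = 0.591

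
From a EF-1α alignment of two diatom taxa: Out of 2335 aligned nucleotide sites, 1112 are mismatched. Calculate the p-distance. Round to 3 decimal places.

0.476

p = 1112/2335 = 0.476231… ≈ 0.476 (to 3 d.p.).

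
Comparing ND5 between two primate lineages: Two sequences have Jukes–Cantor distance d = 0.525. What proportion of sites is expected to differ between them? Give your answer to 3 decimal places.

p = (3/4)(1 − e^(−4d/3)) = 0.75 × (1 − e^(-0.7)) = 0.75 × (1 − 0.496585) = 0.377561.

0.378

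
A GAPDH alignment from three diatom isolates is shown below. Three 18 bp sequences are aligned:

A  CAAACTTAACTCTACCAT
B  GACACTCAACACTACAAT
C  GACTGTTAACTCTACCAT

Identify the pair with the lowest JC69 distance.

A–B: 5/18 differ, p = 0.278, d = 0.347.
A–C: 4/18 differ, p = 0.222, d = 0.264.
B–C: 5/18 differ, p = 0.278, d = 0.347.
The smallest distance is between A and C.

A and C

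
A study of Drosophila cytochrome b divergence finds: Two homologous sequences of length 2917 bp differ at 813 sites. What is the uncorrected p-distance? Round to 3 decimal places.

p = 813/2917 = 0.278711… ≈ 0.279 (to 3 d.p.).

0.279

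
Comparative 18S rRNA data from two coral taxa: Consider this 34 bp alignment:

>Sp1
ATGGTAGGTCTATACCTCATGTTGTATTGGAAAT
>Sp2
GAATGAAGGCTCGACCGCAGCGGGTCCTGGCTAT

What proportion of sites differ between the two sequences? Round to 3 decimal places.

The sequences differ at 18 of 34 positions.
p = 18/34 = 0.529411… ≈ 0.529 (to 3 d.p.).

0.529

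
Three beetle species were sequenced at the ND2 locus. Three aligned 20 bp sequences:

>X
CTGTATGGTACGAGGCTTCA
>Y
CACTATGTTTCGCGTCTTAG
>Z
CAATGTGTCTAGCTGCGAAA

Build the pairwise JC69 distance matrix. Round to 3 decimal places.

X–Y: 8/20 sites differ → p = 0.4, d = −0.75 ln(1 − 0.533333) = 0.571605 ≈ 0.572.
X–Z: 12/20 sites differ → p = 0.6, d = −0.75 ln(1 − 0.8) = 1.207078 ≈ 1.207.
Y–Z: 9/20 sites differ → p = 0.45, d = −0.75 ln(1 − 0.6) = 0.687218 ≈ 0.687.

d(X,Y) = 0.572, d(X,Z) = 1.207, d(Y,Z) = 0.687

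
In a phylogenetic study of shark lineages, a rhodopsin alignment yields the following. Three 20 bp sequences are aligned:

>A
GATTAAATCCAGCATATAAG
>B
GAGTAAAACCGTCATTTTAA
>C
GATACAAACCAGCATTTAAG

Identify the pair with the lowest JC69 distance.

A and C

A–B: 7/20 differ, p = 0.350, d = 0.471.
A–C: 4/20 differ, p = 0.200, d = 0.233.
B–C: 7/20 differ, p = 0.350, d = 0.471.
The smallest distance is between A and C.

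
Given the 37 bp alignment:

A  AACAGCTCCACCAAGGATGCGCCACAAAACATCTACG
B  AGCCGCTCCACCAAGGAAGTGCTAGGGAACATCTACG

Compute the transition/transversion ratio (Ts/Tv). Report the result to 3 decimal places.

Transitions are A↔G and C↔T; transversions are all other mismatches.
Transitions: 5. Transversions: 3.
R = 5/3 = 1.666666… ≈ 1.667 (to 3 d.p.).

1.667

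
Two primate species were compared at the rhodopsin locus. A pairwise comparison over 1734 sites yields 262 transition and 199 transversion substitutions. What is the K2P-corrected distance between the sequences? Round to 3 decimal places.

0.335

P = 262/1734 ≈ 0.151096 and Q = 199/1734 ≈ 0.114764.
Under the Kimura two-parameter model, d = −½ ln(1 − 2P − Q) − ¼ ln(1 − 2Q).
1 − 2P − Q = 0.583044, giving −½ ln(0.583044) = 0.269746.
1 − 2Q = 0.770472, giving −¼ ln(0.770472) = 0.065188.
d = 0.269746 + 0.065188 = 0.334934.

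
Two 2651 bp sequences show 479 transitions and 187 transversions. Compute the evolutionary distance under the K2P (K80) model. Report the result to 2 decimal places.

P = 479/2651 ≈ 0.180687 and Q = 187/2651 ≈ 0.070539.
Under the Kimura two-parameter model, d = −½ ln(1 − 2P − Q) − ¼ ln(1 − 2Q).
1 − 2P − Q = 0.568087, giving −½ ln(0.568087) = 0.282740.
1 − 2Q = 0.858922, giving −¼ ln(0.858922) = 0.038019.
d = 0.282740 + 0.038019 = 0.320759.

0.32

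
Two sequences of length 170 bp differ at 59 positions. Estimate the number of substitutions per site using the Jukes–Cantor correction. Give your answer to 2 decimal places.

0.47

p = 59/170 ≈ 0.347059.
d = −(3/4) ln(1 − 4p/3) = −0.75 ln(1 − 0.462745) = −0.75 ln(0.537255)
  = −0.75 × (-0.621282) = 0.465962 substitutions/site.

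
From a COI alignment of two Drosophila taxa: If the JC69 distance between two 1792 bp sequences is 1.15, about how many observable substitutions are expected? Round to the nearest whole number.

1054

Invert JC69: p = (3/4)(1 − e^(−4d/3)) = 0.75 × (1 − e^(-1.533333)) = 0.75 × (1 − 0.215815) = 0.588139.
Expected differing sites = pL ≈ 0.588139 × 1792 = 1053.945088 ≈ 1054.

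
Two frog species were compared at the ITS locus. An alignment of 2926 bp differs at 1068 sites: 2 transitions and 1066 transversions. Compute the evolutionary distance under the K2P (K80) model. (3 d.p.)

0.554

P = 2/2926 ≈ 0.000684 and Q = 1066/2926 ≈ 0.36432.
Under the Kimura two-parameter model, d = −½ ln(1 − 2P − Q) − ¼ ln(1 − 2Q).
1 − 2P − Q = 0.634312, giving −½ ln(0.634312) = 0.227607.
1 − 2Q = 0.27136, giving −¼ ln(0.27136) = 0.326077.
d = 0.227607 + 0.326077 = 0.553684.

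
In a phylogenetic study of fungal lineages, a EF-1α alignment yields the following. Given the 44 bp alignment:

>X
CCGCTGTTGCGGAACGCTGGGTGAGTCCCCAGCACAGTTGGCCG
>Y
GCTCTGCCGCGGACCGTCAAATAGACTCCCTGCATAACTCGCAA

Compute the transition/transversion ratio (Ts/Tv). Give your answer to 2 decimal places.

2.67

Transitions are A↔G and C↔T; transversions are all other mismatches.
Transitions: 16. Transversions: 6.
R = 16/6 = 2.666666… ≈ 2.67 (to 2 d.p.).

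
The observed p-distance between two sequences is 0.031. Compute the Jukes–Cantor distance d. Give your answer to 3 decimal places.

0.032

d = −(3/4) ln(1 − 4p/3) = −0.75 ln(1 − 0.041333) = −0.75 ln(0.958667)
  = −0.75 × (-0.042212) = 0.031659 substitutions/site.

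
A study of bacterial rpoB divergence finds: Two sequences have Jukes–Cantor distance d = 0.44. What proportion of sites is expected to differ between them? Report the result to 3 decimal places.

p = (3/4)(1 − e^(−4d/3)) = 0.75 × (1 − e^(-0.586667)) = 0.75 × (1 − 0.556178) = 0.332867.

0.333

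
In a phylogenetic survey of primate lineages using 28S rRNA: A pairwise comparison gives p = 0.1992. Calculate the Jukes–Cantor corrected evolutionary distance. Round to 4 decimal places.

0.2315

d = −(3/4) ln(1 − 4p/3) = −0.75 ln(1 − 0.2656) = −0.75 ln(0.7344)
  = −0.75 × (-0.308701) = 0.231526 substitutions/site.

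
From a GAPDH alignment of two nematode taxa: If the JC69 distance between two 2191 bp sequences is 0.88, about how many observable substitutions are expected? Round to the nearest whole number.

Invert JC69: p = (3/4)(1 − e^(−4d/3)) = 0.75 × (1 − e^(-1.173333)) = 0.75 × (1 − 0.309334) = 0.518000.
Expected differing sites = pL ≈ 0.518000 × 2191 = 1134.938 ≈ 1135.

1135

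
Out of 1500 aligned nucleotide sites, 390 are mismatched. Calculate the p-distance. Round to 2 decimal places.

p = 390/1500 = 0.26.

0.26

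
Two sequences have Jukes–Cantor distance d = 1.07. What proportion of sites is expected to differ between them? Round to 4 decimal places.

p = (3/4)(1 − e^(−4d/3)) = 0.75 × (1 − e^(-1.426667)) = 0.75 × (1 − 0.240108) = 0.569919.

0.5699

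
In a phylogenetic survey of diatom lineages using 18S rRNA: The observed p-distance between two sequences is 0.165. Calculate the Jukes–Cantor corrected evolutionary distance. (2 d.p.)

0.19

d = −(3/4) ln(1 − 4p/3) = −0.75 ln(1 − 0.22) = −0.75 ln(0.78)
  = −0.75 × (-0.248461) = 0.186346 substitutions/site.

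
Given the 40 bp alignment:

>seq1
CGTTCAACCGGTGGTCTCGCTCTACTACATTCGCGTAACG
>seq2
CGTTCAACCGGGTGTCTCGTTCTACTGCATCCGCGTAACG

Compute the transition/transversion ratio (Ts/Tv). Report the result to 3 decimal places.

Transitions are A↔G and C↔T; transversions are all other mismatches.
Transitions: 3. Transversions: 2.
R = 3/2 = 1.500.

1.500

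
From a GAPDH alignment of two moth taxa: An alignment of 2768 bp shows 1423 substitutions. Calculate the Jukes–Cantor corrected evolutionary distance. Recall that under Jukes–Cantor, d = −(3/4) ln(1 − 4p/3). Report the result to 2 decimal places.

p = 1423/2768 ≈ 0.51409.
d = −(3/4) ln(1 − 4p/3) = −0.75 ln(1 − 0.685453) = −0.75 ln(0.314547)
  = −0.75 × (-1.156622) = 0.867467 substitutions/site.

0.87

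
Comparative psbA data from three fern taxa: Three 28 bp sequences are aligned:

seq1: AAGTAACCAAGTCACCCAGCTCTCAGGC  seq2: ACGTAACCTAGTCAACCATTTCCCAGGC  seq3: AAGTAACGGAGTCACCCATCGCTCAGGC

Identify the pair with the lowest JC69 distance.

seq1–seq2: 6/28 differ, p = 0.214, d = 0.252.
seq1–seq3: 4/28 differ, p = 0.143, d = 0.158.
seq2–seq3: 7/28 differ, p = 0.250, d = 0.304.
The smallest distance is between seq1 and seq3.

seq1 and seq3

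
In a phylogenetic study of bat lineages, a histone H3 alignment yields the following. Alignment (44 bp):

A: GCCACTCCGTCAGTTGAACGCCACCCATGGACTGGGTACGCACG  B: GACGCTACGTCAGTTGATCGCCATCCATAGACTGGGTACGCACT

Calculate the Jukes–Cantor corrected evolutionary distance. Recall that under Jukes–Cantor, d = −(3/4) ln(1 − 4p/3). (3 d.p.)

The sequences differ at 7 of 44 sites (2, 4, 7, 18, 24, 29, 44), so p = 7/44 ≈ 0.159091.
d = −(3/4) ln(1 − 4p/3) = −0.75 ln(1 − 0.212121) = −0.75 ln(0.787879)
  = −0.75 × (-0.238411) = 0.178808 substitutions/site.

0.179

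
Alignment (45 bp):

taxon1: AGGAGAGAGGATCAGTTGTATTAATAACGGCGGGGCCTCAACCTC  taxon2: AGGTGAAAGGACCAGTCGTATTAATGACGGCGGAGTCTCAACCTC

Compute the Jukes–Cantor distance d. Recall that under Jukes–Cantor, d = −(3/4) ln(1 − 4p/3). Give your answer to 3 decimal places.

0.174

The sequences differ at 7 of 45 sites (4, 7, 12, 17, 26, 34, 36), so p = 7/45 ≈ 0.155556.
d = −(3/4) ln(1 − 4p/3) = −0.75 ln(1 − 0.207408) = −0.75 ln(0.792592)
  = −0.75 × (-0.232447) = 0.174335 substitutions/site.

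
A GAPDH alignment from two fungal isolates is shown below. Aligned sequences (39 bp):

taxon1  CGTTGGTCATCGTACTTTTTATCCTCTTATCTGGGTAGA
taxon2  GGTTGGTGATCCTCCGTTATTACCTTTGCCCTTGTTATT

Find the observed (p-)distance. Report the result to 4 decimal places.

The sequences differ at 16 of 39 positions.
p = 16/39 = 0.410256… ≈ 0.4103 (to 4 d.p.).

0.4103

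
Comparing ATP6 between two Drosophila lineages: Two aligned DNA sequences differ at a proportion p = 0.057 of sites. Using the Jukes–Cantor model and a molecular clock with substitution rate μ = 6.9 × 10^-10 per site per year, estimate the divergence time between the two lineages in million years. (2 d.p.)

42.96

d = −(3/4) ln(1 − 4p/3) = −0.75 ln(1 − 0.076) = −0.75 ln(0.924)
  = −0.75 × (-0.079043) = 0.059282 substitutions/site.
Under a molecular clock d = 2μt, so t = d/(2μ) = 0.059282 / (2 × 6.9 × 10^-10) = 42.96 million years.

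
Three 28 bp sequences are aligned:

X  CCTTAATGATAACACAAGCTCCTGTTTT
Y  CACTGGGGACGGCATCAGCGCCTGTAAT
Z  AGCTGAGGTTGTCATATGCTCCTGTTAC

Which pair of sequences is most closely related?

Y and Z

X–Y: 13/28 differ, p = 0.464, d = 0.724.
X–Z: 12/28 differ, p = 0.429, d = 0.635.
Y–Z: 11/28 differ, p = 0.393, d = 0.556.
The smallest distance is between Y and Z.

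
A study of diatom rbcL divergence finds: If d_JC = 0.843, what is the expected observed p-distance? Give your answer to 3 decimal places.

p = (3/4)(1 − e^(−4d/3)) = 0.75 × (1 − e^(-1.124)) = 0.75 × (1 − 0.324977) = 0.506267.

0.506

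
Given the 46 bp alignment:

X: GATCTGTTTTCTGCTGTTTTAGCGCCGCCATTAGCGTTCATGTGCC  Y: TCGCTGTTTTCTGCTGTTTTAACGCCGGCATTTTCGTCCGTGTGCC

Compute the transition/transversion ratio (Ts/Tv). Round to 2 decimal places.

Transitions are A↔G and C↔T; transversions are all other mismatches.
Transitions: 3. Transversions: 6.
R = 3/6 = 0.50.

0.50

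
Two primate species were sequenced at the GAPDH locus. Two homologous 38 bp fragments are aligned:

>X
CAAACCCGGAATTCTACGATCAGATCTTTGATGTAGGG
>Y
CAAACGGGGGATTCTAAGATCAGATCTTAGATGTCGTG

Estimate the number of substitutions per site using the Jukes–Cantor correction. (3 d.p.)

0.211

The sequences differ at 7 of 38 sites (6, 7, 10, 17, 29, 35, 37), so p = 7/38 ≈ 0.184211.
d = −(3/4) ln(1 − 4p/3) = −0.75 ln(1 − 0.245615) = −0.75 ln(0.754385)
  = −0.75 × (-0.281852) = 0.211389 substitutions/site.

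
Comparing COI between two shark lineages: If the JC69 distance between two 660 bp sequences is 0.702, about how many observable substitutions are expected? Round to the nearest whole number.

Invert JC69: p = (3/4)(1 − e^(−4d/3)) = 0.75 × (1 − e^(-0.936)) = 0.75 × (1 − 0.392193) = 0.455855.
Expected differing sites = pL ≈ 0.455855 × 660 = 300.8643 ≈ 301.

301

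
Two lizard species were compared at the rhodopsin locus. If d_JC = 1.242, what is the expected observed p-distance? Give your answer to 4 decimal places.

p = (3/4)(1 − e^(−4d/3)) = 0.75 × (1 − e^(-1.656)) = 0.75 × (1 − 0.190901) = 0.606824.

0.6068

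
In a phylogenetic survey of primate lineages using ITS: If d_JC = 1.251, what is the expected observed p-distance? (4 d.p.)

p = (3/4)(1 − e^(−4d/3)) = 0.75 × (1 − e^(-1.668)) = 0.75 × (1 − 0.188624) = 0.608532.

0.6085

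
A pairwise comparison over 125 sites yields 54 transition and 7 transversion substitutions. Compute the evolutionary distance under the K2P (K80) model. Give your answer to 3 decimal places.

1.293

P = 54/125 = 0.432 and Q = 7/125 = 0.056.
Under the Kimura two-parameter model, d = −½ ln(1 − 2P − Q) − ¼ ln(1 − 2Q).
1 − 2P − Q = 0.08, giving −½ ln(0.08) = 1.262864.
1 − 2Q = 0.888, giving −¼ ln(0.888) = 0.029696.
d = 1.262864 + 0.029696 = 1.292560.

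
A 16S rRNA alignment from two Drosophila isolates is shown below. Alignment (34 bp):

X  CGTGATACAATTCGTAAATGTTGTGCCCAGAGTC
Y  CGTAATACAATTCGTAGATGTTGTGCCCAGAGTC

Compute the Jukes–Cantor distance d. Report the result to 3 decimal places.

0.061

The sequences differ at 2 of 34 sites (4, 17), so p = 2/34 ≈ 0.058824.
d = −(3/4) ln(1 − 4p/3) = −0.75 ln(1 − 0.078432) = −0.75 ln(0.921568)
  = −0.75 × (-0.081679) = 0.061259 substitutions/site.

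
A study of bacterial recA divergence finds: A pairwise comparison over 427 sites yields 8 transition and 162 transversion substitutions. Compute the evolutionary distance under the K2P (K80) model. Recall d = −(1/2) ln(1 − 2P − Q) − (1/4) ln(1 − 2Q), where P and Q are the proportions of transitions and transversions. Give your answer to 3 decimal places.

P = 8/427 ≈ 0.018735 and Q = 162/427 ≈ 0.379391.
Under the Kimura two-parameter model, d = −½ ln(1 − 2P − Q) − ¼ ln(1 − 2Q).
1 − 2P − Q = 0.583139, giving −½ ln(0.583139) = 0.269665.
1 − 2Q = 0.241218, giving −¼ ln(0.241218) = 0.355514.
d = 0.269665 + 0.355514 = 0.625179.

0.625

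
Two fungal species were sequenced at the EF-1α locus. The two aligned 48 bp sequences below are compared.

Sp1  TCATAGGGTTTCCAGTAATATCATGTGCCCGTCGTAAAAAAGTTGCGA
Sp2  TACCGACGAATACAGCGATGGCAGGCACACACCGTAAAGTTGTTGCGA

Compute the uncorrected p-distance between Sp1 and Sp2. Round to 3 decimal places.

0.458

The sequences differ at 22 of 48 positions.
p = 22/48 = 0.458333… ≈ 0.458 (to 3 d.p.).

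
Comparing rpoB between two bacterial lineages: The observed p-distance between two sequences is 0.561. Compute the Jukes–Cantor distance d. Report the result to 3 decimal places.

1.034

d = −(3/4) ln(1 − 4p/3) = −0.75 ln(1 − 0.748) = −0.75 ln(0.252)
  = −0.75 × (-1.378326) = 1.033745 substitutions/site.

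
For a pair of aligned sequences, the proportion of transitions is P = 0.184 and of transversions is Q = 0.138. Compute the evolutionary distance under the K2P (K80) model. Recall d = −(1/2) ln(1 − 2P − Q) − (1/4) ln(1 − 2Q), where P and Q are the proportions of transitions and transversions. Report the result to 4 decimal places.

0.4334

Under the Kimura two-parameter model, d = −½ ln(1 − 2P − Q) − ¼ ln(1 − 2Q).
1 − 2P − Q = 0.494, giving −½ ln(0.494) = 0.352610.
1 − 2Q = 0.724, giving −¼ ln(0.724) = 0.080741.
d = 0.352610 + 0.080741 = 0.433351.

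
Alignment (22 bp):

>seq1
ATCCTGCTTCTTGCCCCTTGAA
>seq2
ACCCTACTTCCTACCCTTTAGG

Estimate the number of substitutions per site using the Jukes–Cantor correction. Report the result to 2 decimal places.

0.50

The sequences differ at 8 of 22 sites (2, 6, 11, 13, 17, 20, 21, 22), so p = 8/22 ≈ 0.363636.
d = −(3/4) ln(1 − 4p/3) = −0.75 ln(1 − 0.484848) = −0.75 ln(0.515152)
  = −0.75 × (-0.663293) = 0.497470 substitutions/site.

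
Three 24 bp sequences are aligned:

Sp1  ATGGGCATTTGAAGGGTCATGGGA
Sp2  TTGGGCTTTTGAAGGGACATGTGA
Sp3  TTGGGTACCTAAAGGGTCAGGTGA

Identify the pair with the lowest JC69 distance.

Sp1 and Sp2

Sp1–Sp2: 4/24 differ, p = 0.167, d = 0.188.
Sp1–Sp3: 7/24 differ, p = 0.292, d = 0.369.
Sp2–Sp3: 7/24 differ, p = 0.292, d = 0.369.
The smallest distance is between Sp1 and Sp2.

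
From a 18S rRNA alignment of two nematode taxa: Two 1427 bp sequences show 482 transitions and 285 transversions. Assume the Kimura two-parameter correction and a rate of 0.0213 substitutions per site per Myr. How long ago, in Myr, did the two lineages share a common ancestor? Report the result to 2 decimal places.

27.42

P = 482/1427 ≈ 0.337772 and Q = 285/1427 ≈ 0.19972.
Under the Kimura two-parameter model, d = −½ ln(1 − 2P − Q) − ¼ ln(1 − 2Q).
1 − 2P − Q = 0.124736, giving −½ ln(0.124736) = 1.040778.
1 − 2Q = 0.60056, giving −¼ ln(0.60056) = 0.127473.
d = 1.040778 + 0.127473 = 1.168251.
Under a molecular clock d = 2μt, so t = d/(2μ) = 1.168251 / (2 × 0.0213) = 27.42 Myr.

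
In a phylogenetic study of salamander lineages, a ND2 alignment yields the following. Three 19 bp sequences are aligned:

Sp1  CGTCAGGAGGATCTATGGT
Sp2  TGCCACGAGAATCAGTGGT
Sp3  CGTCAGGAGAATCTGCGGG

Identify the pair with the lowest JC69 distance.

Sp1–Sp2: 6/19 differ, p = 0.316, d = 0.410.
Sp1–Sp3: 4/19 differ, p = 0.211, d = 0.247.
Sp2–Sp3: 6/19 differ, p = 0.316, d = 0.410.
The smallest distance is between Sp1 and Sp3.

Sp1 and Sp3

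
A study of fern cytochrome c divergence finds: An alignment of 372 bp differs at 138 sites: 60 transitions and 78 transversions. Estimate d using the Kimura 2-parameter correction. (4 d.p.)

0.5158

P = 60/372 ≈ 0.16129 and Q = 78/372 ≈ 0.209677.
Under the Kimura two-parameter model, d = −½ ln(1 − 2P − Q) − ¼ ln(1 − 2Q).
1 − 2P − Q = 0.467743, giving −½ ln(0.467743) = 0.379918.
1 − 2Q = 0.580646, giving −¼ ln(0.580646) = 0.135904.
d = 0.379918 + 0.135904 = 0.515822.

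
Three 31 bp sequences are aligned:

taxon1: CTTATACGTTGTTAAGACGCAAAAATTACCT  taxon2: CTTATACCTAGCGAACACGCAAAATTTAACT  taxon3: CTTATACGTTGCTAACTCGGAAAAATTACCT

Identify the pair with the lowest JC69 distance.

taxon1 and taxon3

taxon1–taxon2: 7/31 differ, p = 0.226, d = 0.269.
taxon1–taxon3: 4/31 differ, p = 0.129, d = 0.142.
taxon2–taxon3: 7/31 differ, p = 0.226, d = 0.269.
The smallest distance is between taxon1 and taxon3.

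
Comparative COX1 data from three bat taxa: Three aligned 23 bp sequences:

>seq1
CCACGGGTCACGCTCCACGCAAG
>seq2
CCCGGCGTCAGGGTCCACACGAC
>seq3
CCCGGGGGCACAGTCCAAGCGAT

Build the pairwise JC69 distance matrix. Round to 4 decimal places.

d(seq1,seq2) = 0.4674, d(seq1,seq3) = 0.4674, d(seq2,seq3) = 0.3904

seq1–seq2: 8/23 sites differ → p ≈ 0.347826, d = −0.75 ln(1 − 0.463768) = 0.467391 ≈ 0.4674.
seq1–seq3: 8/23 sites differ → p ≈ 0.347826, d = −0.75 ln(1 − 0.463768) = 0.467391 ≈ 0.4674.
seq2–seq3: 7/23 sites differ → p ≈ 0.304348, d = −0.75 ln(1 − 0.405797) = 0.390401 ≈ 0.3904.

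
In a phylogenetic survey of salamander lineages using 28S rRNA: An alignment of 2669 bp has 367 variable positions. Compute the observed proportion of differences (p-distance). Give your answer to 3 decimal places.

p = 367/2669 = 0.137504… ≈ 0.138 (to 3 d.p.).

0.138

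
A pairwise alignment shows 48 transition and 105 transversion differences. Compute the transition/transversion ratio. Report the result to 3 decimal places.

R = 48/105 = 0.457142… ≈ 0.457 (to 3 d.p.).

0.457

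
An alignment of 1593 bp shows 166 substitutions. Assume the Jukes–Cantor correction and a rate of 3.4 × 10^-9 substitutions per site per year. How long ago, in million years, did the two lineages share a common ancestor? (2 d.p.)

16.50

p = 166/1593 ≈ 0.104206.
d = −(3/4) ln(1 − 4p/3) = −0.75 ln(1 − 0.138941) = −0.75 ln(0.861059)
  = −0.75 × (-0.149592) = 0.112194 substitutions/site.
Under a molecular clock d = 2μt, so t = d/(2μ) = 0.112194 / (2 × 3.4 × 10^-9) = 16.50 million years.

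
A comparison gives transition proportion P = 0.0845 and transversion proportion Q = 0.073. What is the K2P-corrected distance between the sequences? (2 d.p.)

Under the Kimura two-parameter model, d = −½ ln(1 − 2P − Q) − ¼ ln(1 − 2Q).
1 − 2P − Q = 0.758, giving −½ ln(0.758) = 0.138536.
1 − 2Q = 0.854, giving −¼ ln(0.854) = 0.039456.
d = 0.138536 + 0.039456 = 0.177992.

0.18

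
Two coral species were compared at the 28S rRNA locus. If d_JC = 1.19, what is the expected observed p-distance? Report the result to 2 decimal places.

0.60

p = (3/4)(1 − e^(−4d/3)) = 0.75 × (1 − e^(-1.586667)) = 0.75 × (1 − 0.204606) = 0.596546.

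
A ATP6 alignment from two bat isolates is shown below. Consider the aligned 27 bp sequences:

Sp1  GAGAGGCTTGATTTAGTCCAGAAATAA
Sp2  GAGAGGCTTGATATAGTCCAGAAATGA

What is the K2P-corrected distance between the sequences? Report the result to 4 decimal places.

0.0781

Of 27 sites, 1 differences are transitions and 1 are transversions, so P = 1/27 ≈ 0.037037 and Q = 1/27 ≈ 0.037037.
Under the Kimura two-parameter model, d = −½ ln(1 − 2P − Q) − ¼ ln(1 − 2Q).
1 − 2P − Q = 0.888889, giving −½ ln(0.888889) = 0.058891.
1 − 2Q = 0.925926, giving −¼ ln(0.925926) = 0.019240.
d = 0.058891 + 0.019240 = 0.078131.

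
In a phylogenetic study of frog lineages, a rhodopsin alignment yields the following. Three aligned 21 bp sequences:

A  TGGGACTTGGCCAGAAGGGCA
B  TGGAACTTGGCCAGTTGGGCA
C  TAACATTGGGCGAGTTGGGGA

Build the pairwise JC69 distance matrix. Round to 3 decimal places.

A–B: 3/21 sites differ → p ≈ 0.142857, d = −0.75 ln(1 − 0.190476) = 0.158482 ≈ 0.158.
A–C: 9/21 sites differ → p ≈ 0.428571, d = −0.75 ln(1 − 0.571428) = 0.635472 ≈ 0.635.
B–C: 7/21 sites differ → p ≈ 0.333333, d = −0.75 ln(1 − 0.444444) = 0.440839 ≈ 0.441.

d(A,B) = 0.158, d(A,C) = 0.635, d(B,C) = 0.441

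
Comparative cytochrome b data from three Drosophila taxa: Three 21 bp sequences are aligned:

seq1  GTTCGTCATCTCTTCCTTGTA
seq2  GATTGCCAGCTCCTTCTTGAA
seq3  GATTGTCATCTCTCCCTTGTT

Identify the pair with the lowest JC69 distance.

seq1 and seq3

seq1–seq2: 7/21 differ, p = 0.333, d = 0.441.
seq1–seq3: 4/21 differ, p = 0.190, d = 0.220.
seq2–seq3: 7/21 differ, p = 0.333, d = 0.441.
The smallest distance is between seq1 and seq3.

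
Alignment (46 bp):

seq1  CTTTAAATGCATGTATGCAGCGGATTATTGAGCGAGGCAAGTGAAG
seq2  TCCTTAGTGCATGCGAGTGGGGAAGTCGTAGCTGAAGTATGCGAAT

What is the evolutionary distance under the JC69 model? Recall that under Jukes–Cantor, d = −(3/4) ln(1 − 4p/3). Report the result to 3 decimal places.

The sequences differ at 24 of 46 sites, so p = 24/46 ≈ 0.521739.
d = −(3/4) ln(1 − 4p/3) = −0.75 ln(1 − 0.695652) = −0.75 ln(0.304348)
  = −0.75 × (-1.189583) = 0.892187 substitutions/site.

0.892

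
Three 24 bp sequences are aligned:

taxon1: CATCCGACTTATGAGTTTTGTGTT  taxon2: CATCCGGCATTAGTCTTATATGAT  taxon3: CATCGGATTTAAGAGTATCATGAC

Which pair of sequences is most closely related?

taxon1–taxon2: 9/24 differ, p = 0.375, d = 0.520.
taxon1–taxon3: 8/24 differ, p = 0.333, d = 0.441.
taxon2–taxon3: 11/24 differ, p = 0.458, d = 0.708.
The smallest distance is between taxon1 and taxon3.

taxon1 and taxon3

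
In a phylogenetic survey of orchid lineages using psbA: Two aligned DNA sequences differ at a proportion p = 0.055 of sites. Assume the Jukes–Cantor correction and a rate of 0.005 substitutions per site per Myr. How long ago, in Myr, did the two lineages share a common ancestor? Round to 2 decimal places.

d = −(3/4) ln(1 − 4p/3) = −0.75 ln(1 − 0.073333) = −0.75 ln(0.926667)
  = −0.75 × (-0.076161) = 0.057121 substitutions/site.
Under a molecular clock d = 2μt, so t = d/(2μ) = 0.057121 / (2 × 0.005) = 5.71 Myr.

5.71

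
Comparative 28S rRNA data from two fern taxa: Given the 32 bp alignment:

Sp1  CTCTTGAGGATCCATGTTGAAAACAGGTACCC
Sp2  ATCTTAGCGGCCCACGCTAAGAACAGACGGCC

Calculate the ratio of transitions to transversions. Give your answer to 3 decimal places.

Transitions are A↔G and C↔T; transversions are all other mismatches.
Transitions: 11. Transversions: 3.
R = 11/3 = 3.666666… ≈ 3.667 (to 3 d.p.).

3.667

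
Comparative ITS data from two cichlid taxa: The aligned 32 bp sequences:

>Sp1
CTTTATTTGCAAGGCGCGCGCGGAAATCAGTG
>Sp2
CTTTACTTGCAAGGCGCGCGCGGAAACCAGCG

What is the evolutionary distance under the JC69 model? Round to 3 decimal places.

The sequences differ at 3 of 32 sites (6, 27, 31), so p = 3/32 = 0.09375.
d = −(3/4) ln(1 − 4p/3) = −0.75 ln(1 − 0.125) = −0.75 ln(0.875)
  = −0.75 × (-0.133531) = 0.100148 substitutions/site.

0.100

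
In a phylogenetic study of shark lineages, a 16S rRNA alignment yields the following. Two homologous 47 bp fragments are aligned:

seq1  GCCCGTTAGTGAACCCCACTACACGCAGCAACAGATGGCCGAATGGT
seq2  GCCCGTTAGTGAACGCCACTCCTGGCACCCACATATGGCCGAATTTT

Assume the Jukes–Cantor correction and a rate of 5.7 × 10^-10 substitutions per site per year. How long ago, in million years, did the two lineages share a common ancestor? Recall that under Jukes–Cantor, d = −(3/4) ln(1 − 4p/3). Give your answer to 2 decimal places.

The sequences differ at 9 of 47 sites (15, 21, 23, 24, 28, 30, 34, 45, 46), so p = 9/47 ≈ 0.191489.
d = −(3/4) ln(1 − 4p/3) = −0.75 ln(1 − 0.255319) = −0.75 ln(0.744681)
  = −0.75 × (-0.294799) = 0.221099 substitutions/site.
Under a molecular clock d = 2μt, so t = d/(2μ) = 0.221099 / (2 × 5.7 × 10^-10) = 193.95 million years.

193.95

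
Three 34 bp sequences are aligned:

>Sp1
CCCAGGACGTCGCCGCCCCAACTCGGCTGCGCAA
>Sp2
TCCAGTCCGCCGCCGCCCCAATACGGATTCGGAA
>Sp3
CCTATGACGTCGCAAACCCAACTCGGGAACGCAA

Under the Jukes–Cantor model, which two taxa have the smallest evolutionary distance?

Sp1 and Sp3

Sp1–Sp2: 9/34 differ, p = 0.265, d = 0.326.
Sp1–Sp3: 8/34 differ, p = 0.235, d = 0.282.
Sp2–Sp3: 15/34 differ, p = 0.441, d = 0.665.
The smallest distance is between Sp1 and Sp3.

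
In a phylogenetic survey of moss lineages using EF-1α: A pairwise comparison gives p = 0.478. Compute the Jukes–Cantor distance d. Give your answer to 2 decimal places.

0.76

d = −(3/4) ln(1 − 4p/3) = −0.75 ln(1 − 0.637333) = −0.75 ln(0.362667)
  = −0.75 × (-1.014270) = 0.760703 substitutions/site.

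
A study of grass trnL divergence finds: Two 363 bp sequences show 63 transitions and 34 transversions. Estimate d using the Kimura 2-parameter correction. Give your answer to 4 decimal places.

P = 63/363 ≈ 0.173554 and Q = 34/363 ≈ 0.093664.
Under the Kimura two-parameter model, d = −½ ln(1 − 2P − Q) − ¼ ln(1 − 2Q).
1 − 2P − Q = 0.559228, giving −½ ln(0.559228) = 0.290599.
1 − 2Q = 0.812672, giving −¼ ln(0.812672) = 0.051857.
d = 0.290599 + 0.051857 = 0.342456.

0.3425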